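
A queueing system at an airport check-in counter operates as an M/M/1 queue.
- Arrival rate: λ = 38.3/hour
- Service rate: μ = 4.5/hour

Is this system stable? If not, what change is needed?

Stability requires ρ = λ/(cμ) < 1
ρ = 38.3/(1 × 4.5) = 38.3/4.50 = 8.5111
Since 8.5111 ≥ 1, the system is UNSTABLE.
Queue grows without bound. Need μ > λ = 38.3.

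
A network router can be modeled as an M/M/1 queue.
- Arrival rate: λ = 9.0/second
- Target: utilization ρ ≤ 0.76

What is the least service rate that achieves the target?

ρ = λ/μ, so μ = λ/ρ
μ ≥ 9.0/0.76 = 11.8421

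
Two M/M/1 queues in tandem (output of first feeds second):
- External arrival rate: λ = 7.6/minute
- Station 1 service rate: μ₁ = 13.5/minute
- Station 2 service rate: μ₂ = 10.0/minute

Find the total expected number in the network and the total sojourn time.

By Jackson's theorem, each station behaves as independent M/M/1.
Station 1: ρ₁ = 7.6/13.5 = 0.5630, L₁ = ρ₁/(1-ρ₁) = λ/(μ₁-λ) = 7.6/5.90 = 1.2881
Station 2: ρ₂ = 7.6/10.0 = 0.7600, L₂ = ρ₂/(1-ρ₂) = λ/(μ₂-λ) = 7.6/2.40 = 3.1667
Total: L = L₁ + L₂ = 1.2881 + 3.1667 = 4.4548
W = L/λ = 4.4548/7.6 = 0.5862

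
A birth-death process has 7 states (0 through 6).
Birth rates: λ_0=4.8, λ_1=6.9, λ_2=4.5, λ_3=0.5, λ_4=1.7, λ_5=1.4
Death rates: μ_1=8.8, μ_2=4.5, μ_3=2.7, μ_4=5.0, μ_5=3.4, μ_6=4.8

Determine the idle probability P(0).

Ratios P(n)/P(0) = (λ₀···λₙ₋₁)/(μ₁···μₙ):
P(1)/P(0) = (4.8)/(8.8) = 0.5455
P(2)/P(0) = (4.8×6.9)/(8.8×4.5) = 0.8364
P(3)/P(0) = (4.8×6.9×4.5)/(8.8×4.5×2.7) = 1.3939
P(4)/P(0) = (4.8×6.9×4.5×0.5)/(8.8×4.5×2.7×5.0) = 0.1394
P(5)/P(0) = (4.8×6.9×4.5×0.5×1.7)/(8.8×4.5×2.7×5.0×3.4) = 0.06970
P(6)/P(0) = (4.8×6.9×4.5×0.5×1.7×1.4)/(8.8×4.5×2.7×5.0×3.4×4.8) = 0.02033

Normalization: ∑ P(n) = 1
P(0) × (1.0000 + 0.5455 + 0.8364 + 1.3939 + 0.1394 + 0.06970 + 0.02033) = 1
P(0) × 4.0052 = 1
P(0) = 1/4.0052 = 0.2497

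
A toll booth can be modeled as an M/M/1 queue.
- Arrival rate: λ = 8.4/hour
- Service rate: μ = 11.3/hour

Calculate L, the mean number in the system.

ρ = λ/μ = 8.4/11.3 = 0.7434
For M/M/1: L = λ/(μ-λ)
L = 8.4/(11.3-8.4) = 8.4/2.90
L = 2.8966 vehicles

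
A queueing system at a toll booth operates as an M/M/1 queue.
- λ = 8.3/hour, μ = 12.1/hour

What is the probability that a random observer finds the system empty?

ρ = λ/μ = 8.3/12.1 = 0.6860
P(0) = 1 - ρ = 1 - 0.6860 = 0.3140
The server is idle 31.40% of the time.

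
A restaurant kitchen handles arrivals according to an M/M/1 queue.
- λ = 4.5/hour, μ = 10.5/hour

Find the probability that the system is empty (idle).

ρ = λ/μ = 4.5/10.5 = 0.4286
P(0) = 1 - ρ = 1 - 0.4286 = 0.5714
The server is idle 57.14% of the time.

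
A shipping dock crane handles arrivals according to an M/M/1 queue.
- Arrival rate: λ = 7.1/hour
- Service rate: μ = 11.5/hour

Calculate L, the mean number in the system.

ρ = λ/μ = 7.1/11.5 = 0.6174
For M/M/1: L = λ/(μ-λ)
L = 7.1/(11.5-7.1) = 7.1/4.40
L = 1.6136 containers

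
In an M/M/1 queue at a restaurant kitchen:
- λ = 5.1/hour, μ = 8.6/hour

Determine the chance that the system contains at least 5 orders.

ρ = λ/μ = 5.1/8.6 = 0.59302
P(N ≥ n) = ρⁿ
P(N ≥ 5) = 0.59302^5
P(N ≥ 5) = 0.07334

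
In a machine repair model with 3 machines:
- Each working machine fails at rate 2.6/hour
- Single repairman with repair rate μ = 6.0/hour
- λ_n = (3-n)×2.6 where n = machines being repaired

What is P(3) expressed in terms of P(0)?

P(3)/P(0) = ∏_{i=0}^{3-1} λ_i/μ_{i+1}
= (3-0)×2.6/6.0 × (3-1)×2.6/6.0 × (3-2)×2.6/6.0
= 0.4882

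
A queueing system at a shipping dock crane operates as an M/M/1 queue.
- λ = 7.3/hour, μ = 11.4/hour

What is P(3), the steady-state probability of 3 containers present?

ρ = λ/μ = 7.3/11.4 = 0.6404
P(n) = (1-ρ)ρⁿ
P(3) = (1-0.6404) × 0.6404^3
P(3) = 0.359600 × 0.262636
P(3) = 0.09444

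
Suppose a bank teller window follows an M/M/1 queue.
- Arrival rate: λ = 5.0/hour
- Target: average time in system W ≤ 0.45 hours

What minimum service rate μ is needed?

For M/M/1: W = 1/(μ-λ)
Need W ≤ 0.45, so 1/(μ-λ) ≤ 0.45
μ - λ ≥ 1/0.45 = 2.2222
μ ≥ 5.0 + 2.2222 = 7.2222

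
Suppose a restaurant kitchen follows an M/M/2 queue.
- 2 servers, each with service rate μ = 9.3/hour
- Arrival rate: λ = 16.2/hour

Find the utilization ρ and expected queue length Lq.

Traffic intensity: ρ = λ/(cμ) = 16.2/(2×9.3) = 0.8710
Since ρ = 0.8710 < 1, system is stable.
Offered load a = λ/μ = cρ = 16.2/9.3 = 1.7419
P₀ = [ Σₙ₌₀^1 aⁿ/n! + a^2/(2!(1-ρ)) ]⁻¹
Σ = a^0/0! + a^1/1! = 1.0000 + 1.7419 = 2.7419
a^2/(2!(1-ρ)) = 3.0343/(2 × 0.12903) = 11.7581
P₀ = 1/(2.7419 + 11.7581) = 0.06897
Lq = P₀·a^2·ρ / (2!(1-ρ)²) = 0.0689655 × 3.03434 × 0.870968 / (2 × 0.0166493) = 5.4736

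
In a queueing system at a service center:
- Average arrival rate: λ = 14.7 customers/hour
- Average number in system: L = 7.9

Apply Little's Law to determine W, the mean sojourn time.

Little's Law: L = λW, so W = L/λ
W = 7.9/14.7 = 0.5374 hours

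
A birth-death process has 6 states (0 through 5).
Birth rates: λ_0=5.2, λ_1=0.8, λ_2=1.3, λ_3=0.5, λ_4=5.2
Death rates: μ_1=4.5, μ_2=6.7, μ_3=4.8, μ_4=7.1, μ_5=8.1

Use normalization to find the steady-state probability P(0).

Ratios P(n)/P(0) = (λ₀···λₙ₋₁)/(μ₁···μₙ):
P(1)/P(0) = (5.2)/(4.5) = 1.15556
P(2)/P(0) = (5.2×0.8)/(4.5×6.7) = 0.137977
P(3)/P(0) = (5.2×0.8×1.3)/(4.5×6.7×4.8) = 0.0373687
P(4)/P(0) = (5.2×0.8×1.3×0.5)/(4.5×6.7×4.8×7.1) = 0.00263160
P(5)/P(0) = (5.2×0.8×1.3×0.5×5.2)/(4.5×6.7×4.8×7.1×8.1) = 0.00168942

Normalization: ∑ P(n) = 1
P(0) × (1.00000 + 1.15556 + 0.137977 + 0.0373687 + 0.00263160 + 0.00168942) = 1
P(0) × 2.3352 = 1
P(0) = 1/2.3352 = 0.4282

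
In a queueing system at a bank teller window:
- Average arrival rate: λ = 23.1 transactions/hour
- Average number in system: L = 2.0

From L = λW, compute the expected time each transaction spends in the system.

Little's Law: L = λW, so W = L/λ
W = 2.0/23.1 = 0.08658 hours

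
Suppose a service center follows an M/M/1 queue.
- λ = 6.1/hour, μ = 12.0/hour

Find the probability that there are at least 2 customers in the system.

ρ = λ/μ = 6.1/12.0 = 0.5083
P(N ≥ n) = ρⁿ
P(N ≥ 2) = 0.5083^2
P(N ≥ 2) = 0.2584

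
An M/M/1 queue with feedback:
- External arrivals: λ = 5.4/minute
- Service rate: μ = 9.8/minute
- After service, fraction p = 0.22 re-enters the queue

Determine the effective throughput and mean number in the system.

Effective arrival rate: λ_eff = λ/(1-p) = 5.4/(1-0.22) = 5.4/0.78 = 6.923077
ρ = λ_eff/μ = 6.923077/9.8 = 0.706436
L = ρ/(1-ρ) = 0.706436/(1-0.706436) = 2.4064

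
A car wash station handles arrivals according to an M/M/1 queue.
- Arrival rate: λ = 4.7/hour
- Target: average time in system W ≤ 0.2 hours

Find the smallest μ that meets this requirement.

For M/M/1: W = 1/(μ-λ)
Need W ≤ 0.2, so 1/(μ-λ) ≤ 0.2
μ - λ ≥ 1/0.2 = 5.0000
μ ≥ 4.7 + 5.0000 = 9.7000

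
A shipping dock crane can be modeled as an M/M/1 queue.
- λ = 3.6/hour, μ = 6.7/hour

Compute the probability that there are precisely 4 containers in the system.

ρ = λ/μ = 3.6/6.7 = 0.537313
P(n) = (1-ρ)ρⁿ
P(4) = (1-0.537313) × 0.537313^4
P(4) = 0.4627 × 0.08335
P(4) = 0.03857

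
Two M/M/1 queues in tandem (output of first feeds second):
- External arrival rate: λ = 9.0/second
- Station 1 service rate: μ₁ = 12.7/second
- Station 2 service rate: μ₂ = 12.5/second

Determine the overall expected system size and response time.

By Jackson's theorem, each station behaves as independent M/M/1.
Station 1: ρ₁ = 9.0/12.7 = 0.7087, L₁ = ρ₁/(1-ρ₁) = λ/(μ₁-λ) = 9.0/3.70 = 2.43243
Station 2: ρ₂ = 9.0/12.5 = 0.7200, L₂ = ρ₂/(1-ρ₂) = λ/(μ₂-λ) = 9.0/3.50 = 2.57143
Total: L = L₁ + L₂ = 2.43243 + 2.57143 = 5.0039
W = L/λ = 5.0039/9.0 = 0.5560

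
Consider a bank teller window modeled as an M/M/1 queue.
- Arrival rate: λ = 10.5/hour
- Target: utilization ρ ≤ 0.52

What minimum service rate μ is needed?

ρ = λ/μ, so μ = λ/ρ
μ ≥ 10.5/0.52 = 20.1923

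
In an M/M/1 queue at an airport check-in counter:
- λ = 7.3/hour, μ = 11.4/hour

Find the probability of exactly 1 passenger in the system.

ρ = λ/μ = 7.3/11.4 = 0.6404
P(n) = (1-ρ)ρⁿ
P(1) = (1-0.6404) × 0.6404^1
P(1) = 0.3596 × 0.6404
P(1) = 0.2303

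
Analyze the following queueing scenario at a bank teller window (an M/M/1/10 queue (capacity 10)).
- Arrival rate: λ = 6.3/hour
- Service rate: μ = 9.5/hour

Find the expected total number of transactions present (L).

ρ = λ/μ = 6.3/9.5 = 0.66316
P₀ = (1-ρ)/(1-ρ^(K+1)) = (1-0.66316)/(1-0.66316^11) = 0.33684/0.98909 = 0.3406
P_K = P₀×ρ^K = 0.340555 × 0.66316^10 = 0.340555 × 0.0164507 = 0.005602
L = ρ[1 - (K+1)ρ^K + Kρ^(K+1)] / [(1-ρ)(1-ρ^(K+1))]
L = 0.66316 × (1 - 11×0.016451 + 10×0.010909) / ((1 - 0.66316) × (1 - 0.010909)) = 1.8474 transactions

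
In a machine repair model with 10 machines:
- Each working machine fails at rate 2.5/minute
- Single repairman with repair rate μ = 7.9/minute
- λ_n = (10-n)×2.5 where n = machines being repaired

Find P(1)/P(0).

P(1)/P(0) = ∏_{i=0}^{1-1} λ_i/μ_{i+1}
= (10-0)×2.5/7.9
= 3.1646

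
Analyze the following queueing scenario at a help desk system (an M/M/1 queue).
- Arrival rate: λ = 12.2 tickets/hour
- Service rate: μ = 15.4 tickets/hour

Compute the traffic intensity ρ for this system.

Server utilization: ρ = λ/μ
ρ = 12.2/15.4 = 0.7922
The server is busy 79.22% of the time.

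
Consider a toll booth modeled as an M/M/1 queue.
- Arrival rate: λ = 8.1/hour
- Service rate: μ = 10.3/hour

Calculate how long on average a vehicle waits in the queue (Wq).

First, compute utilization: ρ = λ/μ = 8.1/10.3 = 0.7864
For M/M/1: Wq = λ/(μ(μ-λ))
Wq = 8.1/(10.3 × (10.3-8.1))
Wq = 8.1/(10.3 × 2.20)
Wq = 0.3575 hours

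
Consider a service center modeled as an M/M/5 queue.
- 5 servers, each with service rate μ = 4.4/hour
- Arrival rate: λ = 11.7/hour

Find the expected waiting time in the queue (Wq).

Traffic intensity: ρ = λ/(cμ) = 11.7/(5×4.4) = 0.5318
Since ρ = 0.5318 < 1, system is stable.
Offered load a = λ/μ = cρ = 11.7/4.4 = 2.6591
P₀ = [ Σₙ₌₀^4 aⁿ/n! + a^5/(5!(1-ρ)) ]⁻¹
Σ = a^0/0! + a^1/1! + a^2/2! + a^3/3! + a^4/4! = 1.0000 + 2.6591 + 3.5354 + 3.1336 + 2.0832 = 12.4113
a^5/(5!(1-ρ)) = 132.9431/(120 × 0.46818) = 2.3663
P₀ = 1/(12.4113 + 2.3663) = 0.06767
Lq = P₀·a^5·ρ / (5!(1-ρ)²) = 0.06767 × 132.9431 × 0.5318 / (120 × 0.2192) = 0.1819
Wq = Lq/λ = 0.1819/11.7 = 0.01555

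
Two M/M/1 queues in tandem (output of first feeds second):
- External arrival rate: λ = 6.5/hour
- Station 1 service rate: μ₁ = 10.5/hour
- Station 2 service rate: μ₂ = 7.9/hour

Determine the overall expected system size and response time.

By Jackson's theorem, each station behaves as independent M/M/1.
Station 1: ρ₁ = 6.5/10.5 = 0.6190, L₁ = ρ₁/(1-ρ₁) = λ/(μ₁-λ) = 6.5/4.00 = 1.6250
Station 2: ρ₂ = 6.5/7.9 = 0.8228, L₂ = ρ₂/(1-ρ₂) = λ/(μ₂-λ) = 6.5/1.40 = 4.6429
Total: L = L₁ + L₂ = 1.6250 + 4.6429 = 6.2679
W = L/λ = 6.2679/6.5 = 0.9643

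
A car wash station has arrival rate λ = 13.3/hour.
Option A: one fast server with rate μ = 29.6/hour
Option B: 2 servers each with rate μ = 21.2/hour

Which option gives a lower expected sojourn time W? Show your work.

Option A: single server μ = 29.6 (M/M/1)
  ρ_A = 13.3/29.6 = 0.4493
  W_A = 1/(μ-λ) = 1/(29.6-13.3) = 1/16.30 = 0.06135

Option B: 2 servers μ = 21.2 (M/M/2)
  ρ_B = λ/(cμ) = 13.3/(2×21.2) = 0.3137
  Offered load a = λ/μ = cρ = 13.3/21.2 = 0.6274
  P₀ = [ Σₙ₌₀^1 aⁿ/n! + a^2/(2!(1-ρ)) ]⁻¹
  Σ = a^0/0! + a^1/1! = 1.0000 + 0.6274 = 1.6274
  a^2/(2!(1-ρ)) = 0.39358/(2 × 0.68632) = 0.2867
  P₀ = 1/(1.6274 + 0.2867) = 0.5224
  Lq = P₀·a^2·ρ / (2!(1-ρ)²) = 0.5224 × 0.3936 × 0.3137 / (2 × 0.4710) = 0.06847
  Wq_B = Lq/λ = 0.06847/13.3 = 0.005148
  W_B = Wq_B + 1/μ = 0.005148 + 0.04717 = 0.05232

Since W_B = 0.05232 < W_A = 0.06135, Option B (multiple servers) has the shorter time in system.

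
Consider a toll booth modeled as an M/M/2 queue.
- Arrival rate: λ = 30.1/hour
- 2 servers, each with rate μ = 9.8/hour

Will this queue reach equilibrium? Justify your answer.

Stability requires ρ = λ/(cμ) < 1
ρ = 30.1/(2 × 9.8) = 30.1/19.60 = 1.5357
Since 1.5357 ≥ 1, the system is UNSTABLE.
Need c > λ/μ = 30.1/9.8 = 3.07.
Minimum servers needed: c = 4.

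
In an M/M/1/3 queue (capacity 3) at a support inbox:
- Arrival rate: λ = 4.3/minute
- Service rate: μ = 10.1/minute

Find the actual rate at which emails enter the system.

ρ = λ/μ = 4.3/10.1 = 0.42574
P₀ = (1-ρ)/(1-ρ^(K+1)) = (1-0.42574)/(1-0.42574^4) = 0.5743/0.9671 = 0.5938
P_K = P₀×ρ^K = 0.5938 × 0.42574^3 = 0.5938 × 0.07717 = 0.04582
λ_eff = λ(1-P_K) = 4.3 × (1 - 0.04582) = 4.3 × 0.95418 = 4.1030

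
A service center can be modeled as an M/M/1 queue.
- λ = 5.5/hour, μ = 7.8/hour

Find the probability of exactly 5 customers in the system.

ρ = λ/μ = 5.5/7.8 = 0.7051
P(n) = (1-ρ)ρⁿ
P(5) = (1-0.7051) × 0.7051^5
P(5) = 0.2949 × 0.1743
P(5) = 0.05140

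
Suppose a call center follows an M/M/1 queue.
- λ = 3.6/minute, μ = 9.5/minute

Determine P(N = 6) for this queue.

ρ = λ/μ = 3.6/9.5 = 0.37895
P(n) = (1-ρ)ρⁿ
P(6) = (1-0.37895) × 0.37895^6
P(6) = 0.6210 × 0.002961
P(6) = 0.001839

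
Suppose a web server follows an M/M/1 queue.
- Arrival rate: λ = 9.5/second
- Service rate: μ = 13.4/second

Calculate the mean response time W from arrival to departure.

First, compute utilization: ρ = λ/μ = 9.5/13.4 = 0.7090
For M/M/1: W = 1/(μ-λ)
W = 1/(13.4-9.5) = 1/3.90
W = 0.2564 seconds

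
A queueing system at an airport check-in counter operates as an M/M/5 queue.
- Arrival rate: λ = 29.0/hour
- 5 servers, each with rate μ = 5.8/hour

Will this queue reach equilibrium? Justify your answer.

Stability requires ρ = λ/(cμ) < 1
ρ = 29.0/(5 × 5.8) = 29.0/29.00 = 1.0000
Since 1.0000 ≥ 1, the system is UNSTABLE.
Need c > λ/μ = 29.0/5.8 = 5.00.
Minimum servers needed: c = 6.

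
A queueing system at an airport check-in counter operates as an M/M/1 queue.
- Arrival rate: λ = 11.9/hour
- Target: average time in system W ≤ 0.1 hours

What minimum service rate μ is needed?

For M/M/1: W = 1/(μ-λ)
Need W ≤ 0.1, so 1/(μ-λ) ≤ 0.1
μ - λ ≥ 1/0.1 = 10.0000
μ ≥ 11.9 + 10.0000 = 21.9000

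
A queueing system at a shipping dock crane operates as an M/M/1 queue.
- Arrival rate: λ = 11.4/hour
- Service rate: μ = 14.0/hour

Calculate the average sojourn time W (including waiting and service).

First, compute utilization: ρ = λ/μ = 11.4/14.0 = 0.8143
For M/M/1: W = 1/(μ-λ)
W = 1/(14.0-11.4) = 1/2.60
W = 0.3846 hours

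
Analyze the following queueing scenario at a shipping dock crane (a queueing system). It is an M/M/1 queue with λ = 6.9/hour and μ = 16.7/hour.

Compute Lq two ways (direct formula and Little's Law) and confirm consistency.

Method 1 (direct): Lq = λ²/(μ(μ-λ)) = 47.61/(16.7 × 9.80) = 0.2909

Method 2 (Little's Law):
W = 1/(μ-λ) = 1/9.80 = 0.10204
Wq = W - 1/μ = 0.10204 - 0.059880 = 0.04216
Lq = λWq = 6.9 × 0.04216 = 0.2909 ✔ (matches Method 1)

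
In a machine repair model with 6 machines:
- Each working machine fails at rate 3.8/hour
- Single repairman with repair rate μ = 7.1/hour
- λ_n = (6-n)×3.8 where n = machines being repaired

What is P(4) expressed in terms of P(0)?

P(4)/P(0) = ∏_{i=0}^{4-1} λ_i/μ_{i+1}
= (6-0)×3.8/7.1 × (6-1)×3.8/7.1 × (6-2)×3.8/7.1 × (6-3)×3.8/7.1
= 29.5395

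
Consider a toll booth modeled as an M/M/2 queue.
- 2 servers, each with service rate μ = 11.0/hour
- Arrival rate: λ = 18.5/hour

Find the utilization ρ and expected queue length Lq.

Traffic intensity: ρ = λ/(cμ) = 18.5/(2×11.0) = 0.8409
Since ρ = 0.8409 < 1, system is stable.
Offered load a = λ/μ = cρ = 18.5/11.0 = 1.6818
P₀ = [ Σₙ₌₀^1 aⁿ/n! + a^2/(2!(1-ρ)) ]⁻¹
Σ = a^0/0! + a^1/1! = 1.0000 + 1.6818 = 2.6818
a^2/(2!(1-ρ)) = 2.8285/(2 × 0.15909) = 8.8896
P₀ = 1/(2.6818 + 8.8896) = 0.08642
Lq = P₀·a^2·ρ / (2!(1-ρ)²) = 0.086420 × 2.8285 × 0.84091 / (2 × 0.025310) = 4.0607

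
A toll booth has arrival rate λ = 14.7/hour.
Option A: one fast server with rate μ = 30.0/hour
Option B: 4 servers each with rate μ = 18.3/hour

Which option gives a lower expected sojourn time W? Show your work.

Option A: single server μ = 30.0 (M/M/1)
  ρ_A = 14.7/30.0 = 0.4900
  W_A = 1/(μ-λ) = 1/(30.0-14.7) = 1/15.30 = 0.06536

Option B: 4 servers μ = 18.3 (M/M/4)
  ρ_B = λ/(cμ) = 14.7/(4×18.3) = 0.2008
  Offered load a = λ/μ = cρ = 14.7/18.3 = 0.8033
  P₀ = [ Σₙ₌₀^3 aⁿ/n! + a^4/(4!(1-ρ)) ]⁻¹
  Σ = a^0/0! + a^1/1! + a^2/2! + a^3/3! = 1.0000 + 0.8033 + 0.3226 + 0.08639 = 2.2123
  a^4/(4!(1-ρ)) = 0.4164/(24 × 0.7992) = 0.02171
  P₀ = 1/(2.2123 + 0.02171) = 0.4476
  Lq = P₀·a^4·ρ / (4!(1-ρ)²) = 0.44763 × 0.41636 × 0.20082 / (24 × 0.63869) = 0.002442
  Wq_B = Lq/λ = 0.002442/14.7 = 0.0001661
  W_B = Wq_B + 1/μ = 0.0001661 + 0.05464 = 0.05481

Since W_B = 0.05481 < W_A = 0.06536, Option B (multiple servers) has the shorter time in system.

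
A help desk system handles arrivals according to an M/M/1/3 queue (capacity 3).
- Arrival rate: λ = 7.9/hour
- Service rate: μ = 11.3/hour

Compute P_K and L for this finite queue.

ρ = λ/μ = 7.9/11.3 = 0.69912
P₀ = (1-ρ)/(1-ρ^(K+1)) = (1-0.69912)/(1-0.69912^4) = 0.3009/0.7611 = 0.3953
P_K = P₀×ρ^K = 0.3953 × 0.69912^3 = 0.3953 × 0.3417 = 0.1351
Blocking probability P_3 = 0.1351 (13.51%)
L = ρ[1 - (K+1)ρ^K + Kρ^(K+1)] / [(1-ρ)(1-ρ^(K+1))]
L = 0.69912 × (1 - 4×0.341708 + 3×0.238895) / ((1 - 0.69912) × (1 - 0.238895)) = 1.0681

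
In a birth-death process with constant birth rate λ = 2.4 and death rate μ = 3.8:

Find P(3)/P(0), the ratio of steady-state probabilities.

For constant rates: P(n)/P(0) = (λ/μ)^n
P(3)/P(0) = (2.4/3.8)^3 = 0.63158^3 = 0.2519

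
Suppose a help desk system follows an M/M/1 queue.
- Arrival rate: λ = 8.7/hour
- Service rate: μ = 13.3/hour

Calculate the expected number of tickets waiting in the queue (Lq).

ρ = λ/μ = 8.7/13.3 = 0.6541
For M/M/1: Lq = λ²/(μ(μ-λ))
Lq = 75.69/(13.3 × 4.60)
Lq = 1.2372 tickets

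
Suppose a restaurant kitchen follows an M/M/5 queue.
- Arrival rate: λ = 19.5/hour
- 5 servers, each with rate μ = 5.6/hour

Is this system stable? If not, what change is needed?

Stability requires ρ = λ/(cμ) < 1
ρ = 19.5/(5 × 5.6) = 19.5/28.00 = 0.6964
Since 0.6964 < 1, the system is STABLE.
The servers are busy 69.64% of the time.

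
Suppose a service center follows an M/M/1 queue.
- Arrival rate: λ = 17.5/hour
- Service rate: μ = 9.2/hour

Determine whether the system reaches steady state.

Stability requires ρ = λ/(cμ) < 1
ρ = 17.5/(1 × 9.2) = 17.5/9.20 = 1.9022
Since 1.9022 ≥ 1, the system is UNSTABLE.
Queue grows without bound. Need μ > λ = 17.5.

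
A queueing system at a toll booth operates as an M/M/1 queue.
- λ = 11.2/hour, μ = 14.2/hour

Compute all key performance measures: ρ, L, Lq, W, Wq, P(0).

Step 1: ρ = λ/μ = 11.2/14.2 = 0.7887
Step 2: L = λ/(μ-λ) = 11.2/3.00 = 3.7333
Step 3: Lq = λ²/(μ(μ-λ)) = 125.44/(14.2×3.00) = 2.9446
Step 4: W = 1/(μ-λ) = 1/3.00 = 0.33333
Step 5: Wq = λ/(μ(μ-λ)) = 11.2/(14.2×3.00) = 0.2629
Step 6: P(0) = 1-ρ = 0.2113
Verify: L = λW = 11.2×0.33333 = 3.7333 ✔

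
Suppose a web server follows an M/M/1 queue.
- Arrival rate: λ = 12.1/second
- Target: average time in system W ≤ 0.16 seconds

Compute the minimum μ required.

For M/M/1: W = 1/(μ-λ)
Need W ≤ 0.16, so 1/(μ-λ) ≤ 0.16
μ - λ ≥ 1/0.16 = 6.2500
μ ≥ 12.1 + 6.2500 = 18.3500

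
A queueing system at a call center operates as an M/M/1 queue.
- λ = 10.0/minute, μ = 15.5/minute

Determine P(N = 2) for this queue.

ρ = λ/μ = 10.0/15.5 = 0.6452
P(n) = (1-ρ)ρⁿ
P(2) = (1-0.6452) × 0.6452^2
P(2) = 0.3548 × 0.4163
P(2) = 0.1477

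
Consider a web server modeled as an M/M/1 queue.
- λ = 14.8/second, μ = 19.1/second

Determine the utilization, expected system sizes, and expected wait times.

Step 1: ρ = λ/μ = 14.8/19.1 = 0.7749
Step 2: L = λ/(μ-λ) = 14.8/4.30 = 3.4419
Step 3: Lq = λ²/(μ(μ-λ)) = 219.04/(19.1×4.30) = 2.6670
Step 4: W = 1/(μ-λ) = 1/4.30 = 0.23256
Step 5: Wq = λ/(μ(μ-λ)) = 14.8/(19.1×4.30) = 0.1802
Step 6: P(0) = 1-ρ = 0.2251
Verify: L = λW = 14.8×0.23256 = 3.4419 ✔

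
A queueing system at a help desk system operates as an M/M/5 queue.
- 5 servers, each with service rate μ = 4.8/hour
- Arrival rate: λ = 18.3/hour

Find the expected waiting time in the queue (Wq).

Traffic intensity: ρ = λ/(cμ) = 18.3/(5×4.8) = 0.7625
Since ρ = 0.7625 < 1, system is stable.
Offered load a = λ/μ = cρ = 18.3/4.8 = 3.8125
P₀ = [ Σₙ₌₀^4 aⁿ/n! + a^5/(5!(1-ρ)) ]⁻¹
Σ = a^0/0! + a^1/1! + a^2/2! + a^3/3! + a^4/4! = 1.0000 + 3.8125 + 7.2676 + 9.2359 + 8.8029 = 30.1189
a^5/(5!(1-ρ)) = 805.4698/(120 × 0.2375) = 28.2621
P₀ = 1/(30.1189 + 28.2621) = 0.01713
Lq = P₀·a^5·ρ / (5!(1-ρ)²) = 0.01713 × 805.4698 × 0.7625 / (120 × 0.05641) = 1.5542
Wq = Lq/λ = 1.5542/18.3 = 0.08493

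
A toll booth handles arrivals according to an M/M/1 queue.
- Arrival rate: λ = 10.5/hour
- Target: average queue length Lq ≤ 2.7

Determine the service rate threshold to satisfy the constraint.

For M/M/1: Lq = λ²/(μ(μ-λ))
Need Lq ≤ 2.7, i.e. μ(μ-λ) ≥ λ²/2.7
μ² - 10.5μ - 110.25/2.7 ≥ 0  →  μ² - 10.5μ - 40.83333 ≥ 0
Quadratic formula (positive root): μ = [λ + √(λ² + 4×40.83333)]/2
Discriminant: 110.25 + 4×40.83333 = 273.5833, √273.5833 = 16.5404
μ ≥ (10.5 + 16.5404)/2 = 13.5202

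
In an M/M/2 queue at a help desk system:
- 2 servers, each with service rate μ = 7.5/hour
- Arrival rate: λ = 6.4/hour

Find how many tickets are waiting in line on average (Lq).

Traffic intensity: ρ = λ/(cμ) = 6.4/(2×7.5) = 0.4267
Since ρ = 0.4267 < 1, system is stable.
Offered load a = λ/μ = cρ = 6.4/7.5 = 0.8533
P₀ = [ Σₙ₌₀^1 aⁿ/n! + a^2/(2!(1-ρ)) ]⁻¹
Σ = a^0/0! + a^1/1! = 1.0000 + 0.8533 = 1.8533
a^2/(2!(1-ρ)) = 0.72818/(2 × 0.57333) = 0.6350
P₀ = 1/(1.8533 + 0.6350) = 0.4019
Lq = P₀·a^2·ρ / (2!(1-ρ)²) = 0.40187 × 0.72818 × 0.42667 / (2 × 0.32871) = 0.1899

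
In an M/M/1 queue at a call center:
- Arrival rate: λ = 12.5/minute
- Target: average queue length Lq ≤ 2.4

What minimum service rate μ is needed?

For M/M/1: Lq = λ²/(μ(μ-λ))
Need Lq ≤ 2.4, i.e. μ(μ-λ) ≥ λ²/2.4
μ² - 12.5μ - 156.25/2.4 ≥ 0  →  μ² - 12.5μ - 65.10417 ≥ 0
Quadratic formula (positive root): μ = [λ + √(λ² + 4×65.10417)]/2
Discriminant: 156.25 + 4×65.10417 = 416.6667, √416.6667 = 20.4124
μ ≥ (12.5 + 20.4124)/2 = 16.4562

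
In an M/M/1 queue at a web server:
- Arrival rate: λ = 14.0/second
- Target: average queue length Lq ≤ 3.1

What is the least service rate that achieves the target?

For M/M/1: Lq = λ²/(μ(μ-λ))
Need Lq ≤ 3.1, i.e. μ(μ-λ) ≥ λ²/3.1
μ² - 14.0μ - 196.00/3.1 ≥ 0  →  μ² - 14.0μ - 63.2258 ≥ 0
Quadratic formula (positive root): μ = [λ + √(λ² + 4×63.2258)]/2
Discriminant: 196.00 + 4×63.2258 = 448.9032, √448.9032 = 21.1873
μ ≥ (14.0 + 21.1873)/2 = 17.5937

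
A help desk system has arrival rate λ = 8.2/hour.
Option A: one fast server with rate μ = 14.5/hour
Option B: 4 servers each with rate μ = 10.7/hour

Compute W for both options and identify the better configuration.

Option A: single server μ = 14.5 (M/M/1)
  ρ_A = 8.2/14.5 = 0.5655
  W_A = 1/(μ-λ) = 1/(14.5-8.2) = 1/6.30 = 0.1587

Option B: 4 servers μ = 10.7 (M/M/4)
  ρ_B = λ/(cμ) = 8.2/(4×10.7) = 0.1916
  Offered load a = λ/μ = cρ = 8.2/10.7 = 0.7664
  P₀ = [ Σₙ₌₀^3 aⁿ/n! + a^4/(4!(1-ρ)) ]⁻¹
  Σ = a^0/0! + a^1/1! + a^2/2! + a^3/3! = 1.0000 + 0.76636 + 0.29365 + 0.075013 = 2.1350
  a^4/(4!(1-ρ)) = 0.3449/(24 × 0.8084) = 0.01778
  P₀ = 1/(2.1350 + 0.01778) = 0.4645
  Lq = P₀·a^4·ρ / (4!(1-ρ)²) = 0.4645 × 0.3449 × 0.1916 / (24 × 0.6535) = 0.001957
  Wq_B = Lq/λ = 0.001957/8.2 = 0.0002387
  W_B = Wq_B + 1/μ = 0.0002387 + 0.09346 = 0.09370

Since W_B = 0.09370 < W_A = 0.1587, Option B (multiple servers) has the shorter time in system.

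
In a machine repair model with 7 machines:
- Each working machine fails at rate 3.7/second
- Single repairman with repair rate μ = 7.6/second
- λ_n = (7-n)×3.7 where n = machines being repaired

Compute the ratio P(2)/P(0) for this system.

P(2)/P(0) = ∏_{i=0}^{2-1} λ_i/μ_{i+1}
= (7-0)×3.7/7.6 × (7-1)×3.7/7.6
= 9.9546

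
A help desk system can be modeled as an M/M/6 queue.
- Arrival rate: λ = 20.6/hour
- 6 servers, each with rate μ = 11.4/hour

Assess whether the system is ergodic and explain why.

Stability requires ρ = λ/(cμ) < 1
ρ = 20.6/(6 × 11.4) = 20.6/68.40 = 0.3012
Since 0.3012 < 1, the system is STABLE.
The servers are busy 30.12% of the time.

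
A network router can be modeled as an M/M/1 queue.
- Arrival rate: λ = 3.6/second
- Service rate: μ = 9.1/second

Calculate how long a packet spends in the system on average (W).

First, compute utilization: ρ = λ/μ = 3.6/9.1 = 0.3956
For M/M/1: W = 1/(μ-λ)
W = 1/(9.1-3.6) = 1/5.50
W = 0.1818 seconds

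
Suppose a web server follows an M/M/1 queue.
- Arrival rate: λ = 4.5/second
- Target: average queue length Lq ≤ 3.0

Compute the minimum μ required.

For M/M/1: Lq = λ²/(μ(μ-λ))
Need Lq ≤ 3.0, i.e. μ(μ-λ) ≥ λ²/3.0
μ² - 4.5μ - 20.25/3.0 ≥ 0  →  μ² - 4.5μ - 6.7500 ≥ 0
Quadratic formula (positive root): μ = [λ + √(λ² + 4×6.7500)]/2
Discriminant: 20.25 + 4×6.7500 = 47.2500, √47.2500 = 6.8739
μ ≥ (4.5 + 6.8739)/2 = 5.6869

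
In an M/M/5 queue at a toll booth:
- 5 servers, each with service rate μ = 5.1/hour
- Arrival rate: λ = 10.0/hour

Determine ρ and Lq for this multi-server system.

Traffic intensity: ρ = λ/(cμ) = 10.0/(5×5.1) = 0.3922
Since ρ = 0.3922 < 1, system is stable.
Offered load a = λ/μ = cρ = 10.0/5.1 = 1.9608
P₀ = [ Σₙ₌₀^4 aⁿ/n! + a^5/(5!(1-ρ)) ]⁻¹
Σ = a^0/0! + a^1/1! + a^2/2! + a^3/3! + a^4/4! = 1.0000 + 1.9608 + 1.9223 + 1.2564 + 0.6159 = 6.7554
a^5/(5!(1-ρ)) = 28.9834/(120 × 0.6078) = 0.3974
P₀ = 1/(6.7554 + 0.3974) = 0.1398
Lq = P₀·a^5·ρ / (5!(1-ρ)²) = 0.1398 × 28.9834 × 0.3922 / (120 × 0.3695) = 0.03584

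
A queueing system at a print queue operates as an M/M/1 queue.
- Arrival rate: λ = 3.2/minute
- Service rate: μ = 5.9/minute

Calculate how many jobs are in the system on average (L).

ρ = λ/μ = 3.2/5.9 = 0.5424
For M/M/1: L = λ/(μ-λ)
L = 3.2/(5.9-3.2) = 3.2/2.70
L = 1.1852 jobs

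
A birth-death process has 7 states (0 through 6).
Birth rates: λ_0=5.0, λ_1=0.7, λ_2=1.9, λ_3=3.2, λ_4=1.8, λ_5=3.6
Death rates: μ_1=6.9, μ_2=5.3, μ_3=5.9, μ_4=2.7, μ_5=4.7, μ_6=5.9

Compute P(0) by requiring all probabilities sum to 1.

Ratios P(n)/P(0) = (λ₀···λₙ₋₁)/(μ₁···μₙ):
P(1)/P(0) = (5.0)/(6.9) = 0.7246
P(2)/P(0) = (5.0×0.7)/(6.9×5.3) = 0.09571
P(3)/P(0) = (5.0×0.7×1.9)/(6.9×5.3×5.9) = 0.03082
P(4)/P(0) = (5.0×0.7×1.9×3.2)/(6.9×5.3×5.9×2.7) = 0.03653
P(5)/P(0) = (5.0×0.7×1.9×3.2×1.8)/(6.9×5.3×5.9×2.7×4.7) = 0.01399
P(6)/P(0) = (5.0×0.7×1.9×3.2×1.8×3.6)/(6.9×5.3×5.9×2.7×4.7×5.9) = 0.008536

Normalization: ∑ P(n) = 1
P(0) × (1.0000 + 0.7246 + 0.09571 + 0.03082 + 0.03653 + 0.01399 + 0.008536) = 1
P(0) × 1.9102 = 1
P(0) = 1/1.9102 = 0.5235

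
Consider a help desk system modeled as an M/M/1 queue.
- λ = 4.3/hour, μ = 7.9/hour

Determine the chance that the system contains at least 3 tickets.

ρ = λ/μ = 4.3/7.9 = 0.5443
P(N ≥ n) = ρⁿ
P(N ≥ 3) = 0.5443^3
P(N ≥ 3) = 0.1613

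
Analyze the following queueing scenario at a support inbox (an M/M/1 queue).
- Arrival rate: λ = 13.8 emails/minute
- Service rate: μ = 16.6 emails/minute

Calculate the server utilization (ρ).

Server utilization: ρ = λ/μ
ρ = 13.8/16.6 = 0.8313
The server is busy 83.13% of the time.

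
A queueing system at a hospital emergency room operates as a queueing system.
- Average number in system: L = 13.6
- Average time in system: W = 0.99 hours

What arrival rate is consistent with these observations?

Little's Law: L = λW, so λ = L/W
λ = 13.6/0.99 = 13.7374 patients/hour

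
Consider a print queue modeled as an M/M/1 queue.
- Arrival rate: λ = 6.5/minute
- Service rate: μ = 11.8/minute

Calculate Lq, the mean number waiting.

ρ = λ/μ = 6.5/11.8 = 0.5508
For M/M/1: Lq = λ²/(μ(μ-λ))
Lq = 42.25/(11.8 × 5.30)
Lq = 0.6756 jobs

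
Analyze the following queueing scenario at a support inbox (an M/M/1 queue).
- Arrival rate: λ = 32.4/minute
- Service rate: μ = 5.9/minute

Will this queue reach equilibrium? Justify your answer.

Stability requires ρ = λ/(cμ) < 1
ρ = 32.4/(1 × 5.9) = 32.4/5.90 = 5.4915
Since 5.4915 ≥ 1, the system is UNSTABLE.
Queue grows without bound. Need μ > λ = 32.4.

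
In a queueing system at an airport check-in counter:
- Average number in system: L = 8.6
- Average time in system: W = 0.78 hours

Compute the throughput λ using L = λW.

Little's Law: L = λW, so λ = L/W
λ = 8.6/0.78 = 11.0256 passengers/hour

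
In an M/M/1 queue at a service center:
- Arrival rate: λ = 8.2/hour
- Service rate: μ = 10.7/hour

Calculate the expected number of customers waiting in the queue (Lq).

ρ = λ/μ = 8.2/10.7 = 0.7664
For M/M/1: Lq = λ²/(μ(μ-λ))
Lq = 67.24/(10.7 × 2.50)
Lq = 2.5136 customers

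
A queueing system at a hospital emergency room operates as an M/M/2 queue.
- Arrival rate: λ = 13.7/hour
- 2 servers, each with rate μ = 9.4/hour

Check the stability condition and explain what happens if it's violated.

Stability requires ρ = λ/(cμ) < 1
ρ = 13.7/(2 × 9.4) = 13.7/18.80 = 0.7287
Since 0.7287 < 1, the system is STABLE.
The servers are busy 72.87% of the time.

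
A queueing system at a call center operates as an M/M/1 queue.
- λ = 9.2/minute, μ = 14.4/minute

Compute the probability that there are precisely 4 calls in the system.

ρ = λ/μ = 9.2/14.4 = 0.63889
P(n) = (1-ρ)ρⁿ
P(4) = (1-0.63889) × 0.63889^4
P(4) = 0.3611 × 0.1666
P(4) = 0.06016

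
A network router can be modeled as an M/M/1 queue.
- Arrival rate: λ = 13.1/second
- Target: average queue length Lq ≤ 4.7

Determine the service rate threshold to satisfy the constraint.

For M/M/1: Lq = λ²/(μ(μ-λ))
Need Lq ≤ 4.7, i.e. μ(μ-λ) ≥ λ²/4.7
μ² - 13.1μ - 171.61/4.7 ≥ 0  →  μ² - 13.1μ - 36.51277 ≥ 0
Quadratic formula (positive root): μ = [λ + √(λ² + 4×36.51277)]/2
Discriminant: 171.61 + 4×36.51277 = 317.6611, √317.6611 = 17.8230
μ ≥ (13.1 + 17.8230)/2 = 15.4615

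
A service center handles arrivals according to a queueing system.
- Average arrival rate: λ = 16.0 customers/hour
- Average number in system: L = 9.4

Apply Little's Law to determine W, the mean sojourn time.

Little's Law: L = λW, so W = L/λ
W = 9.4/16.0 = 0.5875 hours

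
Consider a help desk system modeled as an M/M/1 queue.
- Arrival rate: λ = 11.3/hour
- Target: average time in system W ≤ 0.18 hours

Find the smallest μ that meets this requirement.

For M/M/1: W = 1/(μ-λ)
Need W ≤ 0.18, so 1/(μ-λ) ≤ 0.18
μ - λ ≥ 1/0.18 = 5.5556
μ ≥ 11.3 + 5.5556 = 16.8556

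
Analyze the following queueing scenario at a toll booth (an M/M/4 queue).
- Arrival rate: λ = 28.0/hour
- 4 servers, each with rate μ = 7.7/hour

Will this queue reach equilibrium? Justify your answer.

Stability requires ρ = λ/(cμ) < 1
ρ = 28.0/(4 × 7.7) = 28.0/30.80 = 0.9091
Since 0.9091 < 1, the system is STABLE.
The servers are busy 90.91% of the time.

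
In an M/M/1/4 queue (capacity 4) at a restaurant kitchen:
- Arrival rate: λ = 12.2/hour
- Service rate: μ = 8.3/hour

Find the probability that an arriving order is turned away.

ρ = λ/μ = 12.2/8.3 = 1.46988
P₀ = (1-ρ)/(1-ρ^(K+1)) = (1-1.46988)/(1-1.46988^5) = -0.4699/-5.8613 = 0.08017
P_K = P₀×ρ^K = 0.08017 × 1.46988^4 = 0.08017 × 4.6680 = 0.3742
Blocking probability = 37.42%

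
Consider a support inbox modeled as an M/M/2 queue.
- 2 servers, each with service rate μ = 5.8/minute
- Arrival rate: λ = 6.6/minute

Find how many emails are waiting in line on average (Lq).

Traffic intensity: ρ = λ/(cμ) = 6.6/(2×5.8) = 0.5690
Since ρ = 0.5690 < 1, system is stable.
Offered load a = λ/μ = cρ = 6.6/5.8 = 1.1379
P₀ = [ Σₙ₌₀^1 aⁿ/n! + a^2/(2!(1-ρ)) ]⁻¹
Σ = a^0/0! + a^1/1! = 1.0000 + 1.1379 = 2.1379
a^2/(2!(1-ρ)) = 1.2949/(2 × 0.43103) = 1.5021
P₀ = 1/(2.1379 + 1.5021) = 0.2747
Lq = P₀·a^2·ρ / (2!(1-ρ)²) = 0.2747 × 1.2949 × 0.5690 / (2 × 0.1858) = 0.5447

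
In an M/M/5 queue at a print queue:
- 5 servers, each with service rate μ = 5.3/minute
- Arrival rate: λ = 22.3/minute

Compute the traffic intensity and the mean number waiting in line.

Traffic intensity: ρ = λ/(cμ) = 22.3/(5×5.3) = 0.8415
Since ρ = 0.8415 < 1, system is stable.
Offered load a = λ/μ = cρ = 22.3/5.3 = 4.2075
P₀ = [ Σₙ₌₀^4 aⁿ/n! + a^5/(5!(1-ρ)) ]⁻¹
Σ = a^0/0! + a^1/1! + a^2/2! + a^3/3! + a^4/4! = 1.00000 + 4.20755 + 8.85173 + 12.4147 + 13.0588 = 39.5328
a^5/(5!(1-ρ)) = 1318.6968/(120 × 0.1584906) = 69.3362
P₀ = 1/(39.5328 + 69.3362) = 0.009185
Lq = P₀·a^5·ρ / (5!(1-ρ)²) = 0.0091853 × 1318.6968 × 0.84151 / (120 × 0.025119) = 3.3815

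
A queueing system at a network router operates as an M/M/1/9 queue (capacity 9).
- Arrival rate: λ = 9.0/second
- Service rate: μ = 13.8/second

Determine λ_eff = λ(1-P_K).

ρ = λ/μ = 9.0/13.8 = 0.652174
P₀ = (1-ρ)/(1-ρ^(K+1)) = (1-0.652174)/(1-0.652174^10) = 0.3478/0.9861 = 0.3527
P_K = P₀×ρ^K = 0.35274 × 0.652174^9 = 0.35274 × 0.021344 = 0.007529
λ_eff = λ(1-P_K) = 9.0 × (1 - 0.007529) = 9.0 × 0.99247 = 8.9322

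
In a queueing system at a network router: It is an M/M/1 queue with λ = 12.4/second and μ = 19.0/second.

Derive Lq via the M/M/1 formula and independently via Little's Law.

Method 1 (direct): Lq = λ²/(μ(μ-λ)) = 153.76/(19.0 × 6.60) = 1.2262

Method 2 (Little's Law):
W = 1/(μ-λ) = 1/6.60 = 0.1515152
Wq = W - 1/μ = 0.1515152 - 0.05263158 = 0.098884
Lq = λWq = 12.4 × 0.098884 = 1.2262 ✔ (matches Method 1)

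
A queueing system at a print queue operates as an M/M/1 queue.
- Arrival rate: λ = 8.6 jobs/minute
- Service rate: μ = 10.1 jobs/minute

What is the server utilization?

Server utilization: ρ = λ/μ
ρ = 8.6/10.1 = 0.8515
The server is busy 85.15% of the time.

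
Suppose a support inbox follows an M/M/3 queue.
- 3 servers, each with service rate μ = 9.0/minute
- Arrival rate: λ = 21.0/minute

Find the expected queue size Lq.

Traffic intensity: ρ = λ/(cμ) = 21.0/(3×9.0) = 0.7778
Since ρ = 0.7778 < 1, system is stable.
Offered load a = λ/μ = cρ = 21.0/9.0 = 2.3333
P₀ = [ Σₙ₌₀^2 aⁿ/n! + a^3/(3!(1-ρ)) ]⁻¹
Σ = a^0/0! + a^1/1! + a^2/2! = 1.00000 + 2.33333 + 2.72222 = 6.0556
a^3/(3!(1-ρ)) = 12.7037/(6 × 0.222222) = 9.5278
P₀ = 1/(6.0556 + 9.5278) = 0.06417
Lq = P₀·a^3·ρ / (3!(1-ρ)²) = 0.064171 × 12.7037 × 0.77778 / (6 × 0.049383) = 2.1399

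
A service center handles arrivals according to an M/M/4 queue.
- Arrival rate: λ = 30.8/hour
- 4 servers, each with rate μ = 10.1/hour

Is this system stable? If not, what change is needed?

Stability requires ρ = λ/(cμ) < 1
ρ = 30.8/(4 × 10.1) = 30.8/40.40 = 0.7624
Since 0.7624 < 1, the system is STABLE.
The servers are busy 76.24% of the time.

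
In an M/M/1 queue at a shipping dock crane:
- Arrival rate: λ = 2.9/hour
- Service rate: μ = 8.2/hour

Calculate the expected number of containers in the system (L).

ρ = λ/μ = 2.9/8.2 = 0.3537
For M/M/1: L = λ/(μ-λ)
L = 2.9/(8.2-2.9) = 2.9/5.30
L = 0.5472 containers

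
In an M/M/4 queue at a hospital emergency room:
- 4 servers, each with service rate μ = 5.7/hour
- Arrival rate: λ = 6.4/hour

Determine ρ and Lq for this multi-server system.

Traffic intensity: ρ = λ/(cμ) = 6.4/(4×5.7) = 0.2807
Since ρ = 0.2807 < 1, system is stable.
Offered load a = λ/μ = cρ = 6.4/5.7 = 1.1228
P₀ = [ Σₙ₌₀^3 aⁿ/n! + a^4/(4!(1-ρ)) ]⁻¹
Σ = a^0/0! + a^1/1! + a^2/2! + a^3/3! = 1.0000 + 1.1228 + 0.63035 + 0.23592 = 2.9891
a^4/(4!(1-ρ)) = 1.5894/(24 × 0.7193) = 0.09207
P₀ = 1/(2.9891 + 0.09207) = 0.3246
Lq = P₀·a^4·ρ / (4!(1-ρ)²) = 0.3246 × 1.5894 × 0.2807 / (24 × 0.5174) = 0.01166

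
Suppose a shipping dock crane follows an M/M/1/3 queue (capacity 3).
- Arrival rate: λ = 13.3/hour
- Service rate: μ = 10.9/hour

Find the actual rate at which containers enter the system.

ρ = λ/μ = 13.3/10.9 = 1.2202
P₀ = (1-ρ)/(1-ρ^(K+1)) = (1-1.2202)/(1-1.2202^4) = -0.2202/-1.2168 = 0.1810
P_K = P₀×ρ^K = 0.1810 × 1.2202^3 = 0.1810 × 1.8167 = 0.3288
λ_eff = λ(1-P_K) = 13.3 × (1 - 0.32877) = 13.3 × 0.67123 = 8.9274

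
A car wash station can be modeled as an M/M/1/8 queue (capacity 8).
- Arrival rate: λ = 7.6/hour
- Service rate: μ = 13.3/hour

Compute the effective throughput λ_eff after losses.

ρ = λ/μ = 7.6/13.3 = 0.57143
P₀ = (1-ρ)/(1-ρ^(K+1)) = (1-0.57143)/(1-0.57143^9) = 0.4286/0.9935 = 0.4314
P_K = P₀×ρ^K = 0.43137 × 0.57143^8 = 0.43137 × 0.011369 = 0.004904
λ_eff = λ(1-P_K) = 7.6 × (1 - 0.004904) = 7.6 × 0.995096 = 7.5627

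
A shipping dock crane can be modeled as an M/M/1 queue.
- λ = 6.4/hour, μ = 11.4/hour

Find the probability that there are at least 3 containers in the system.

ρ = λ/μ = 6.4/11.4 = 0.5614
P(N ≥ n) = ρⁿ
P(N ≥ 3) = 0.5614^3
P(N ≥ 3) = 0.1769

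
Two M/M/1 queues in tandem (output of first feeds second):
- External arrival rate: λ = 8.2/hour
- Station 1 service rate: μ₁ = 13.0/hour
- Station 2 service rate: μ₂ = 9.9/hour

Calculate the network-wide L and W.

By Jackson's theorem, each station behaves as independent M/M/1.
Station 1: ρ₁ = 8.2/13.0 = 0.6308, L₁ = ρ₁/(1-ρ₁) = λ/(μ₁-λ) = 8.2/4.80 = 1.70833
Station 2: ρ₂ = 8.2/9.9 = 0.8283, L₂ = ρ₂/(1-ρ₂) = λ/(μ₂-λ) = 8.2/1.70 = 4.82353
Total: L = L₁ + L₂ = 1.70833 + 4.82353 = 6.5319
W = L/λ = 6.5319/8.2 = 0.7966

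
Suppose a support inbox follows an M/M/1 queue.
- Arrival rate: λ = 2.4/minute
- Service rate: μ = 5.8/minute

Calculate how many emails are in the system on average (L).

ρ = λ/μ = 2.4/5.8 = 0.4138
For M/M/1: L = λ/(μ-λ)
L = 2.4/(5.8-2.4) = 2.4/3.40
L = 0.7059 emails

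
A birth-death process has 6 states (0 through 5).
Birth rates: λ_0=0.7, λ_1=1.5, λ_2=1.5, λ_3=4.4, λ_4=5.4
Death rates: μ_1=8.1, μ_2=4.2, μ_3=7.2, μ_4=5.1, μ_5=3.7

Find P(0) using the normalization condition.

Ratios P(n)/P(0) = (λ₀···λₙ₋₁)/(μ₁···μₙ):
P(1)/P(0) = (0.7)/(8.1) = 0.08642
P(2)/P(0) = (0.7×1.5)/(8.1×4.2) = 0.03086
P(3)/P(0) = (0.7×1.5×1.5)/(8.1×4.2×7.2) = 0.006430
P(4)/P(0) = (0.7×1.5×1.5×4.4)/(8.1×4.2×7.2×5.1) = 0.005547
P(5)/P(0) = (0.7×1.5×1.5×4.4×5.4)/(8.1×4.2×7.2×5.1×3.7) = 0.008096

Normalization: ∑ P(n) = 1
P(0) × (1.0000 + 0.08642 + 0.03086 + 0.006430 + 0.005547 + 0.008096) = 1
P(0) × 1.1374 = 1
P(0) = 1/1.1374 = 0.8792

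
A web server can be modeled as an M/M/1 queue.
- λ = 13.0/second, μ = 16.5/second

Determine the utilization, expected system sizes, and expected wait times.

Step 1: ρ = λ/μ = 13.0/16.5 = 0.7879
Step 2: L = λ/(μ-λ) = 13.0/3.50 = 3.7143
Step 3: Lq = λ²/(μ(μ-λ)) = 169.00/(16.5×3.50) = 2.9264
Step 4: W = 1/(μ-λ) = 1/3.50 = 0.285714
Step 5: Wq = λ/(μ(μ-λ)) = 13.0/(16.5×3.50) = 0.2251
Step 6: P(0) = 1-ρ = 0.2121
Verify: L = λW = 13.0×0.285714 = 3.7143 ✔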